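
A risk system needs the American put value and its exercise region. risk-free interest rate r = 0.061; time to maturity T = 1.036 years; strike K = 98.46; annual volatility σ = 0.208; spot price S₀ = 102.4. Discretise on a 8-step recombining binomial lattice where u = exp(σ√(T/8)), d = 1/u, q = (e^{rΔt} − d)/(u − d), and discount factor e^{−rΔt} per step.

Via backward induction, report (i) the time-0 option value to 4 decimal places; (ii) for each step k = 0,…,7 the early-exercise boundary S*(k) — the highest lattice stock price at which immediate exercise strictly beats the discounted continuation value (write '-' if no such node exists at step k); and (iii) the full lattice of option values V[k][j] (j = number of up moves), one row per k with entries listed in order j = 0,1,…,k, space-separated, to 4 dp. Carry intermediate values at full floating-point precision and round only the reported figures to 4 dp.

price = 4.6524
boundary = - - - 81.8046 75.9050 81.8046 88.1627 81.8046
tree:
4.6524
7.3556 2.3647
11.2711 4.0508 0.9296
16.6554 6.7441 1.7628 0.2170
22.5550 10.8365 3.2761 0.4696 0.0000
28.0292 16.6554 5.9240 1.0162 0.0000 0.0000
33.1085 22.5550 10.2973 2.1989 0.0000 0.0000 0.0000
37.8216 28.0292 16.6554 4.7585 0.0000 0.0000 0.0000 0.0000
42.1947 33.1085 22.5550 10.2973 0.0000 0.0000 0.0000 0.0000 0.0000

Δt=0.12950, u=1.07772, d=0.92788, q=0.53422, disc=e^(-rΔt)=0.99213
k=8 terminal: V=max(K-S,0) → 42.1947 33.1085 22.5550 10.2973 0.0000 0.0000 0.0000 0.0000 0.0000
k=7: j=0 S=60.6384 intr=37.8216 cont=37.0468 V=37.8216[EX]; j=1 S=70.4308 intr=28.0292 cont=27.2544 V=28.0292[EX]; j=2 S=81.8046 intr=16.6554 cont=15.8807 V=16.6554[EX]; j=3 S=95.0151 intr=3.4449 cont=4.7585 V=4.7585[hold]; j=4 S=110.3589 intr=0.0000 cont=0.0000 V=0.0000[hold]; j=5 S=128.1806 intr=0.0000 cont=0.0000 V=0.0000[hold]; j=6 S=148.8802 intr=0.0000 cont=0.0000 V=0.0000[hold]; j=7 S=172.9227 intr=0.0000 cont=0.0000 V=0.0000[hold]  S*(7)=81.8046
k=6: j=0 S=65.3515 intr=33.1085 cont=32.3338 V=33.1085[EX]; j=1 S=75.9050 intr=22.5550 cont=21.7803 V=22.5550[EX]; j=2 S=88.1627 intr=10.2973 cont=10.2187 V=10.2973[EX]; j=3 S=102.4000 intr=0.0000 cont=2.1989 V=2.1989[hold]; j=4 S=118.9364 intr=0.0000 cont=0.0000 V=0.0000[hold]; j=5 S=138.1432 intr=0.0000 cont=0.0000 V=0.0000[hold]; j=6 S=160.4518 intr=0.0000 cont=0.0000 V=0.0000[hold]  S*(6)=88.1627
k=5: j=0 S=70.4308 intr=28.0292 cont=27.2544 V=28.0292[EX]; j=1 S=81.8046 intr=16.6554 cont=15.8807 V=16.6554[EX]; j=2 S=95.0151 intr=3.4449 cont=5.9240 V=5.9240[hold]; j=3 S=110.3589 intr=0.0000 cont=1.0162 V=1.0162[hold]; j=4 S=128.1806 intr=0.0000 cont=0.0000 V=0.0000[hold]; j=5 S=148.8802 intr=0.0000 cont=0.0000 V=0.0000[hold]  S*(5)=81.8046
k=4: j=0 S=75.9050 intr=22.5550 cont=21.7803 V=22.5550[EX]; j=1 S=88.1627 intr=10.2973 cont=10.8365 V=10.8365[hold]; j=2 S=102.4000 intr=0.0000 cont=3.2761 V=3.2761[hold]; j=3 S=118.9364 intr=0.0000 cont=0.4696 V=0.4696[hold]; j=4 S=138.1432 intr=0.0000 cont=0.0000 V=0.0000[hold]  S*(4)=75.9050
k=3: j=0 S=81.8046 intr=16.6554 cont=16.1665 V=16.6554[EX]; j=1 S=95.0151 intr=3.4449 cont=6.7441 V=6.7441[hold]; j=2 S=110.3589 intr=0.0000 cont=1.7628 V=1.7628[hold]; j=3 S=128.1806 intr=0.0000 cont=0.2170 V=0.2170[hold]  S*(3)=81.8046
k=2: j=0 S=88.1627 intr=10.2973 cont=11.2711 V=11.2711[hold]; j=1 S=102.4000 intr=0.0000 cont=4.0508 V=4.0508[hold]; j=2 S=118.9364 intr=0.0000 cont=0.9296 V=0.9296[hold]  S*(2)=-
k=1: j=0 S=95.0151 intr=3.4449 cont=7.3556 V=7.3556[hold]; j=1 S=110.3589 intr=0.0000 cont=2.3647 V=2.3647[hold]  S*(1)=-
k=0: j=0 S=102.4000 intr=0.0000 cont=4.6524 V=4.6524[hold]  S*(0)=-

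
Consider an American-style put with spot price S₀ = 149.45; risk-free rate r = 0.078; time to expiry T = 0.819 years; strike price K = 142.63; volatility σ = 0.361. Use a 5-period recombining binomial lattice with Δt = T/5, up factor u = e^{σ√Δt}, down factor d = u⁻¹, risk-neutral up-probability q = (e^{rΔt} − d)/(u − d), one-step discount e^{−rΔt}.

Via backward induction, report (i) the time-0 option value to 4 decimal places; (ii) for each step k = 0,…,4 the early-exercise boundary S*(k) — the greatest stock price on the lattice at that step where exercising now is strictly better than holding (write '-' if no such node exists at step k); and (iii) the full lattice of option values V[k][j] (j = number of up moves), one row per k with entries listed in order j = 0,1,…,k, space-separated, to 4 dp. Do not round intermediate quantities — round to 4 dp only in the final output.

Δt=0.16380  u=1.15732  d=0.86407  q=0.50739  discount=0.98730
step 5 (expiry): payoffs max(K−S,0) = 70.6464 46.2163 13.4952 0.0000 0.0000 0.0000
step 4: (k=4,j=0): S=83.3079, (K−S)⁺=59.3221, hold=57.5114 ⇒ V=59.3221 exercise | (k=4,j=1): S=111.5812, (K−S)⁺=31.0488, hold=29.2381 ⇒ V=31.0488 exercise | (k=4,j=2): S=149.4500, (K−S)⁺=0.0000, hold=6.5635 ⇒ V=6.5635 continue | (k=4,j=3): S=200.1709, (K−S)⁺=0.0000, hold=0.0000 ⇒ V=0.0000 continue | (k=4,j=4): S=268.1055, (K−S)⁺=0.0000, hold=0.0000 ⇒ V=0.0000 continue  boundary S*=111.5812
step 3: (k=3,j=0): S=96.4137, (K−S)⁺=46.2163, hold=44.4056 ⇒ V=46.2163 exercise | (k=3,j=1): S=129.1348, (K−S)⁺=13.4952, hold=18.3888 ⇒ V=18.3888 continue | (k=3,j=2): S=172.9611, (K−S)⁺=0.0000, hold=3.1922 ⇒ V=3.1922 continue | (k=3,j=3): S=231.6612, (K−S)⁺=0.0000, hold=0.0000 ⇒ V=0.0000 continue  boundary S*=96.4137
step 2: (k=2,j=0): S=111.5812, (K−S)⁺=31.0488, hold=31.6896 ⇒ V=31.6896 continue | (k=2,j=1): S=149.4500, (K−S)⁺=0.0000, hold=10.5427 ⇒ V=10.5427 continue | (k=2,j=2): S=200.1709, (K−S)⁺=0.0000, hold=1.5526 ⇒ V=1.5526 continue  boundary S*=-
step 1: (k=1,j=0): S=129.1348, (K−S)⁺=13.4952, hold=20.6939 ⇒ V=20.6939 continue | (k=1,j=1): S=172.9611, (K−S)⁺=0.0000, hold=5.9053 ⇒ V=5.9053 continue  boundary S*=-
step 0: (k=0,j=0): S=149.4500, (K−S)⁺=0.0000, hold=13.0229 ⇒ V=13.0229 continue  boundary S*=-

price = 13.0229
boundary = - - - 96.4137 111.5812
tree:
13.0229
20.6939 5.9053
31.6896 10.5427 1.5526
46.2163 18.3888 3.1922 0.0000
59.3221 31.0488 6.5635 0.0000 0.0000
70.6464 46.2163 13.4952 0.0000 0.0000 0.0000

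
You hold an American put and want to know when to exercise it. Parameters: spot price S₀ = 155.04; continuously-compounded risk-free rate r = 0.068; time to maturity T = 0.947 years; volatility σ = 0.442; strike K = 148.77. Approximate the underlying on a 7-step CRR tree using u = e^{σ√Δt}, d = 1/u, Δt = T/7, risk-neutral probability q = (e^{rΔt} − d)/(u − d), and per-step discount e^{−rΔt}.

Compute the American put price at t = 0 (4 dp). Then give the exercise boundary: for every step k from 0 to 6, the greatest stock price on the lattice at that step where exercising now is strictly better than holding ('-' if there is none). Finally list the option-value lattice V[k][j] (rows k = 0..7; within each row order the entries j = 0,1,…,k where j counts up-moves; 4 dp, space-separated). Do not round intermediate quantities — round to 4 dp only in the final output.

Δt=0.13529  u=1.17653  d=0.84995  q=0.48775  discount=0.99084
step 7 (expiry): payoffs max(K−S,0) = 99.0865 79.9965 53.5715 16.9931 0.0000 0.0000 0.0000 0.0000
step 6: (k=6,j=0): S=58.4543, (K−S)⁺=90.3157, hold=88.9534 ⇒ V=90.3157 exercise | (k=6,j=1): S=80.9144, (K−S)⁺=67.8556, hold=66.4933 ⇒ V=67.8556 exercise | (k=6,j=2): S=112.0043, (K−S)⁺=36.7657, hold=35.4034 ⇒ V=36.7657 exercise | (k=6,j=3): S=155.0400, (K−S)⁺=0.0000, hold=8.6251 ⇒ V=8.6251 continue | (k=6,j=4): S=214.6114, (K−S)⁺=0.0000, hold=0.0000 ⇒ V=0.0000 continue | (k=6,j=5): S=297.0721, (K−S)⁺=0.0000, hold=0.0000 ⇒ V=0.0000 continue | (k=6,j=6): S=411.2169, (K−S)⁺=0.0000, hold=0.0000 ⇒ V=0.0000 continue  boundary S*=112.0043
step 5: (k=5,j=0): S=68.7735, (K−S)⁺=79.9965, hold=78.6342 ⇒ V=79.9965 exercise | (k=5,j=1): S=95.1985, (K−S)⁺=53.5715, hold=52.2092 ⇒ V=53.5715 exercise | (k=5,j=2): S=131.7769, (K−S)⁺=16.9931, hold=22.8293 ⇒ V=22.8293 continue | (k=5,j=3): S=182.4099, (K−S)⁺=0.0000, hold=4.3778 ⇒ V=4.3778 continue | (k=5,j=4): S=252.4977, (K−S)⁺=0.0000, hold=0.0000 ⇒ V=0.0000 continue | (k=5,j=5): S=349.5155, (K−S)⁺=0.0000, hold=0.0000 ⇒ V=0.0000 continue  boundary S*=95.1985
step 4: (k=4,j=0): S=80.9144, (K−S)⁺=67.8556, hold=66.4933 ⇒ V=67.8556 exercise | (k=4,j=1): S=112.0043, (K−S)⁺=36.7657, hold=38.2239 ⇒ V=38.2239 continue | (k=4,j=2): S=155.0400, (K−S)⁺=0.0000, hold=13.7030 ⇒ V=13.7030 continue | (k=4,j=3): S=214.6114, (K−S)⁺=0.0000, hold=2.2220 ⇒ V=2.2220 continue | (k=4,j=4): S=297.0721, (K−S)⁺=0.0000, hold=0.0000 ⇒ V=0.0000 continue  boundary S*=80.9144
step 3: (k=3,j=0): S=95.1985, (K−S)⁺=53.5715, hold=52.9139 ⇒ V=53.5715 exercise | (k=3,j=1): S=131.7769, (K−S)⁺=16.9931, hold=26.0234 ⇒ V=26.0234 continue | (k=3,j=2): S=182.4099, (K−S)⁺=0.0000, hold=8.0290 ⇒ V=8.0290 continue | (k=3,j=3): S=252.4977, (K−S)⁺=0.0000, hold=1.1278 ⇒ V=1.1278 continue  boundary S*=95.1985
step 2: (k=2,j=0): S=112.0043, (K−S)⁺=36.7657, hold=39.7675 ⇒ V=39.7675 continue | (k=2,j=1): S=155.0400, (K−S)⁺=0.0000, hold=17.0888 ⇒ V=17.0888 continue | (k=2,j=2): S=214.6114, (K−S)⁺=0.0000, hold=4.6203 ⇒ V=4.6203 continue  boundary S*=-
step 1: (k=1,j=0): S=131.7769, (K−S)⁺=16.9931, hold=28.4432 ⇒ V=28.4432 continue | (k=1,j=1): S=182.4099, (K−S)⁺=0.0000, hold=10.9066 ⇒ V=10.9066 continue  boundary S*=-
step 0: (k=0,j=0): S=155.0400, (K−S)⁺=0.0000, hold=19.7077 ⇒ V=19.7077 continue  boundary S*=-

price = 19.7077
boundary = - - - 95.1985 80.9144 95.1985 112.0043
tree:
19.7077
28.4432 10.9066
39.7675 17.0888 4.6203
53.5715 26.0234 8.0290 1.1278
67.8556 38.2239 13.7030 2.2220 0.0000
79.9965 53.5715 22.8293 4.3778 0.0000 0.0000
90.3157 67.8556 36.7657 8.6251 0.0000 0.0000 0.0000
99.0865 79.9965 53.5715 16.9931 0.0000 0.0000 0.0000 0.0000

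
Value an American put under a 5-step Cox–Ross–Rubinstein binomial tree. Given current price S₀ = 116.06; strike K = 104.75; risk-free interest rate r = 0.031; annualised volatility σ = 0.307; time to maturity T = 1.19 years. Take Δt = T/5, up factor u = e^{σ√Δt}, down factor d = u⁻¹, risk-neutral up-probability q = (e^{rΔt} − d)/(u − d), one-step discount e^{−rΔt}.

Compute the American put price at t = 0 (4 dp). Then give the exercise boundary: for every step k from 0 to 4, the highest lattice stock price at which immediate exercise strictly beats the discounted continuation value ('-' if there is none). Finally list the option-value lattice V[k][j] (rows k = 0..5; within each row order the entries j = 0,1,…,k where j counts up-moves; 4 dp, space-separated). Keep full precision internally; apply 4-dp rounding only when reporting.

price = 8.5255
boundary = - - - 74.0540 86.0188
tree:
8.5255
13.5246 3.3945
20.8102 6.0636 0.6373
30.6960 10.7235 1.2521 0.0000
40.9965 18.7312 2.4600 0.0000 0.0000
49.8642 30.6960 4.8333 0.0000 0.0000 0.0000

Δt=0.23800  u=1.16157  d=0.86091  q=0.48726  discount=0.99265
step 5 (expiry): payoffs max(K−S,0) = 49.8642 30.6960 4.8333 0.0000 0.0000 0.0000
step 4: (k=4,j=0): S=63.7535, (K−S)⁺=40.9965, hold=40.2265 ⇒ V=40.9965 exercise | (k=4,j=1): S=86.0188, (K−S)⁺=18.7312, hold=17.9612 ⇒ V=18.7312 exercise | (k=4,j=2): S=116.0600, (K−S)⁺=0.0000, hold=2.4600 ⇒ V=2.4600 continue | (k=4,j=3): S=156.5928, (K−S)⁺=0.0000, hold=0.0000 ⇒ V=0.0000 continue | (k=4,j=4): S=211.2812, (K−S)⁺=0.0000, hold=0.0000 ⇒ V=0.0000 continue  boundary S*=86.0188
step 3: (k=3,j=0): S=74.0540, (K−S)⁺=30.6960, hold=29.9260 ⇒ V=30.6960 exercise | (k=3,j=1): S=99.9167, (K−S)⁺=4.8333, hold=10.7235 ⇒ V=10.7235 continue | (k=3,j=2): S=134.8116, (K−S)⁺=0.0000, hold=1.2521 ⇒ V=1.2521 continue | (k=3,j=3): S=181.8931, (K−S)⁺=0.0000, hold=0.0000 ⇒ V=0.0000 continue  boundary S*=74.0540
step 2: (k=2,j=0): S=86.0188, (K−S)⁺=18.7312, hold=20.8102 ⇒ V=20.8102 continue | (k=2,j=1): S=116.0600, (K−S)⁺=0.0000, hold=6.0636 ⇒ V=6.0636 continue | (k=2,j=2): S=156.5928, (K−S)⁺=0.0000, hold=0.6373 ⇒ V=0.6373 continue  boundary S*=-
step 1: (k=1,j=0): S=99.9167, (K−S)⁺=4.8333, hold=13.5246 ⇒ V=13.5246 continue | (k=1,j=1): S=134.8116, (K−S)⁺=0.0000, hold=3.3945 ⇒ V=3.3945 continue  boundary S*=-
step 0: (k=0,j=0): S=116.0600, (K−S)⁺=0.0000, hold=8.5255 ⇒ V=8.5255 continue  boundary S*=-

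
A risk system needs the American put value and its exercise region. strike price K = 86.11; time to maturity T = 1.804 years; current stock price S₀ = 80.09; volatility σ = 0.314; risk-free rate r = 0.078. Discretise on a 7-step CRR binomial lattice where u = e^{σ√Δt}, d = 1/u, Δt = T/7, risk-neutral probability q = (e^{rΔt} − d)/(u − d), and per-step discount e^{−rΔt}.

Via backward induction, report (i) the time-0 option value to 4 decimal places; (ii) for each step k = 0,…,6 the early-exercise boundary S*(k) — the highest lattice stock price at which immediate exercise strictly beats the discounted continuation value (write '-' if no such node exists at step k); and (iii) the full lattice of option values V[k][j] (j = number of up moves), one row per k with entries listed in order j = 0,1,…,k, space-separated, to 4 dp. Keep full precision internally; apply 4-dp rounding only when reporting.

price = 12.4086
boundary = - - 58.2267 49.6471 58.2267 68.2889 58.2267
tree:
12.4086
18.9188 6.9677
27.8833 11.4977 3.1170
36.4629 18.3111 5.7458 0.8466
43.7783 27.8833 10.3136 1.8135 0.0000
50.0158 36.4629 17.8211 3.8843 0.0000 0.0000
55.3342 43.7783 27.8833 8.3201 0.0000 0.0000 0.0000
59.8690 50.0158 36.4629 17.8211 0.0000 0.0000 0.0000 0.0000

Δt=0.25771, u=1.17281, d=0.85265, q=0.52366, disc=e^(-rΔt)=0.98010
k=7 terminal: V=max(K-S,0) → 59.8690 50.0158 36.4629 17.8211 0.0000 0.0000 0.0000 0.0000
k=6: j=0 S=30.7758 intr=55.3342 cont=53.6206 V=55.3342[EX]; j=1 S=42.3317 intr=43.7783 cont=42.0647 V=43.7783[EX]; j=2 S=58.2267 intr=27.8833 cont=26.1697 V=27.8833[EX]; j=3 S=80.0900 intr=6.0200 cont=8.3201 V=8.3201[hold]; j=4 S=110.1627 intr=0.0000 cont=0.0000 V=0.0000[hold]; j=5 S=151.5274 intr=0.0000 cont=0.0000 V=0.0000[hold]; j=6 S=208.4240 intr=0.0000 cont=0.0000 V=0.0000[hold]  S*(6)=58.2267
k=5: j=0 S=36.0942 intr=50.0158 cont=48.3021 V=50.0158[EX]; j=1 S=49.6471 intr=36.4629 cont=34.7493 V=36.4629[EX]; j=2 S=68.2889 intr=17.8211 cont=17.2879 V=17.8211[EX]; j=3 S=93.9305 intr=0.0000 cont=3.8843 V=3.8843[hold]; j=4 S=129.2001 intr=0.0000 cont=0.0000 V=0.0000[hold]; j=5 S=177.7131 intr=0.0000 cont=0.0000 V=0.0000[hold]  S*(5)=68.2889
k=4: j=0 S=42.3317 intr=43.7783 cont=42.0647 V=43.7783[EX]; j=1 S=58.2267 intr=27.8833 cont=26.1697 V=27.8833[EX]; j=2 S=80.0900 intr=6.0200 cont=10.3136 V=10.3136[hold]; j=3 S=110.1627 intr=0.0000 cont=1.8135 V=1.8135[hold]; j=4 S=151.5274 intr=0.0000 cont=0.0000 V=0.0000[hold]  S*(4)=58.2267
k=3: j=0 S=49.6471 intr=36.4629 cont=34.7493 V=36.4629[EX]; j=1 S=68.2889 intr=17.8211 cont=18.3111 V=18.3111[hold]; j=2 S=93.9305 intr=0.0000 cont=5.7458 V=5.7458[hold]; j=3 S=129.2001 intr=0.0000 cont=0.8466 V=0.8466[hold]  S*(3)=49.6471
k=2: j=0 S=58.2267 intr=27.8833 cont=26.4211 V=27.8833[EX]; j=1 S=80.0900 intr=6.0200 cont=11.4977 V=11.4977[hold]; j=2 S=110.1627 intr=0.0000 cont=3.1170 V=3.1170[hold]  S*(2)=58.2267
k=1: j=0 S=68.2889 intr=17.8211 cont=18.9188 V=18.9188[hold]; j=1 S=93.9305 intr=0.0000 cont=6.9677 V=6.9677[hold]  S*(1)=-
k=0: j=0 S=80.0900 intr=6.0200 cont=12.4086 V=12.4086[hold]  S*(0)=-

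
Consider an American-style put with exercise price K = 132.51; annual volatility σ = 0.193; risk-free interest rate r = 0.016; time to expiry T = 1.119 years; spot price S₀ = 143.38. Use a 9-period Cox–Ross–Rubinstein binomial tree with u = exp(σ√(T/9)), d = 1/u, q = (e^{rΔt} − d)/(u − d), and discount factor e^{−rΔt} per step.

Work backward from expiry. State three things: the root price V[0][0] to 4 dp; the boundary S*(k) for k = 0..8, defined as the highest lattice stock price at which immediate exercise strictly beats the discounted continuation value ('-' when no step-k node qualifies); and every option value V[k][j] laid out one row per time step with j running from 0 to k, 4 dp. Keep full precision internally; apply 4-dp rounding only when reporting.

Δt=0.12433  u=1.07042  d=0.93421  q=0.49761  discount=0.99801
step 9 (expiry): payoffs max(K−S,0) = 54.7975 43.4667 30.4837 15.6078 0.0000 0.0000 0.0000 0.0000 0.0000 0.0000
step 8: (k=8,j=0): S=83.1852, (K−S)⁺=49.3248, hold=49.0614 ⇒ V=49.3248 exercise | (k=8,j=1): S=95.3140, (K−S)⁺=37.1960, hold=36.9326 ⇒ V=37.1960 exercise | (k=8,j=2): S=109.2112, (K−S)⁺=23.2988, hold=23.0354 ⇒ V=23.2988 exercise | (k=8,j=3): S=125.1348, (K−S)⁺=7.3752, hold=7.8256 ⇒ V=7.8256 continue | (k=8,j=4): S=143.3800, (K−S)⁺=0.0000, hold=0.0000 ⇒ V=0.0000 continue | (k=8,j=5): S=164.2855, (K−S)⁺=0.0000, hold=0.0000 ⇒ V=0.0000 continue | (k=8,j=6): S=188.2391, (K−S)⁺=0.0000, hold=0.0000 ⇒ V=0.0000 continue | (k=8,j=7): S=215.6852, (K−S)⁺=0.0000, hold=0.0000 ⇒ V=0.0000 continue | (k=8,j=8): S=247.1331, (K−S)⁺=0.0000, hold=0.0000 ⇒ V=0.0000 continue  boundary S*=109.2112
step 7: (k=7,j=0): S=89.0433, (K−S)⁺=43.4667, hold=43.2033 ⇒ V=43.4667 exercise | (k=7,j=1): S=102.0263, (K−S)⁺=30.4837, hold=30.2204 ⇒ V=30.4837 exercise | (k=7,j=2): S=116.9022, (K−S)⁺=15.6078, hold=15.5681 ⇒ V=15.6078 exercise | (k=7,j=3): S=133.9471, (K−S)⁺=0.0000, hold=3.9237 ⇒ V=3.9237 continue | (k=7,j=4): S=153.4772, (K−S)⁺=0.0000, hold=0.0000 ⇒ V=0.0000 continue | (k=7,j=5): S=175.8549, (K−S)⁺=0.0000, hold=0.0000 ⇒ V=0.0000 continue | (k=7,j=6): S=201.4954, (K−S)⁺=0.0000, hold=0.0000 ⇒ V=0.0000 continue | (k=7,j=7): S=230.8744, (K−S)⁺=0.0000, hold=0.0000 ⇒ V=0.0000 continue  boundary S*=116.9022
step 6: (k=6,j=0): S=95.3140, (K−S)⁺=37.1960, hold=36.9326 ⇒ V=37.1960 exercise | (k=6,j=1): S=109.2112, (K−S)⁺=23.2988, hold=23.0354 ⇒ V=23.2988 exercise | (k=6,j=2): S=125.1348, (K−S)⁺=7.3752, hold=9.7742 ⇒ V=9.7742 continue | (k=6,j=3): S=143.3800, (K−S)⁺=0.0000, hold=1.9673 ⇒ V=1.9673 continue | (k=6,j=4): S=164.2855, (K−S)⁺=0.0000, hold=0.0000 ⇒ V=0.0000 continue | (k=6,j=5): S=188.2391, (K−S)⁺=0.0000, hold=0.0000 ⇒ V=0.0000 continue | (k=6,j=6): S=215.6852, (K−S)⁺=0.0000, hold=0.0000 ⇒ V=0.0000 continue  boundary S*=109.2112
step 5: (k=5,j=0): S=102.0263, (K−S)⁺=30.4837, hold=30.2204 ⇒ V=30.4837 exercise | (k=5,j=1): S=116.9022, (K−S)⁺=15.6078, hold=16.5358 ⇒ V=16.5358 continue | (k=5,j=2): S=133.9471, (K−S)⁺=0.0000, hold=5.8777 ⇒ V=5.8777 continue | (k=5,j=3): S=153.4772, (K−S)⁺=0.0000, hold=0.9864 ⇒ V=0.9864 continue | (k=5,j=4): S=175.8549, (K−S)⁺=0.0000, hold=0.0000 ⇒ V=0.0000 continue | (k=5,j=5): S=201.4954, (K−S)⁺=0.0000, hold=0.0000 ⇒ V=0.0000 continue  boundary S*=102.0263
step 4: (k=4,j=0): S=109.2112, (K−S)⁺=23.2988, hold=23.4963 ⇒ V=23.4963 continue | (k=4,j=1): S=125.1348, (K−S)⁺=7.3752, hold=11.2099 ⇒ V=11.2099 continue | (k=4,j=2): S=143.3800, (K−S)⁺=0.0000, hold=3.4369 ⇒ V=3.4369 continue | (k=4,j=3): S=164.2855, (K−S)⁺=0.0000, hold=0.4946 ⇒ V=0.4946 continue | (k=4,j=4): S=188.2391, (K−S)⁺=0.0000, hold=0.0000 ⇒ V=0.0000 continue  boundary S*=-
step 3: (k=3,j=0): S=116.9022, (K−S)⁺=15.6078, hold=17.3479 ⇒ V=17.3479 continue | (k=3,j=1): S=133.9471, (K−S)⁺=0.0000, hold=7.3273 ⇒ V=7.3273 continue | (k=3,j=2): S=153.4772, (K−S)⁺=0.0000, hold=1.9688 ⇒ V=1.9688 continue | (k=3,j=3): S=175.8549, (K−S)⁺=0.0000, hold=0.2480 ⇒ V=0.2480 continue  boundary S*=-
step 2: (k=2,j=0): S=125.1348, (K−S)⁺=7.3752, hold=12.3370 ⇒ V=12.3370 continue | (k=2,j=1): S=143.3800, (K−S)⁺=0.0000, hold=4.6516 ⇒ V=4.6516 continue | (k=2,j=2): S=164.2855, (K−S)⁺=0.0000, hold=1.1103 ⇒ V=1.1103 continue  boundary S*=-
step 1: (k=1,j=0): S=133.9471, (K−S)⁺=0.0000, hold=8.4957 ⇒ V=8.4957 continue | (k=1,j=1): S=153.4772, (K−S)⁺=0.0000, hold=2.8837 ⇒ V=2.8837 continue  boundary S*=-
step 0: (k=0,j=0): S=143.3800, (K−S)⁺=0.0000, hold=5.6917 ⇒ V=5.6917 continue  boundary S*=-

price = 5.6917
boundary = - - - - - 102.0263 109.2112 116.9022 109.2112
tree:
5.6917
8.4957 2.8837
12.3370 4.6516 1.1103
17.3479 7.3273 1.9688 0.2480
23.4963 11.2099 3.4369 0.4946 0.0000
30.4837 16.5358 5.8777 0.9864 0.0000 0.0000
37.1960 23.2988 9.7742 1.9673 0.0000 0.0000 0.0000
43.4667 30.4837 15.6078 3.9237 0.0000 0.0000 0.0000 0.0000
49.3248 37.1960 23.2988 7.8256 0.0000 0.0000 0.0000 0.0000 0.0000
54.7975 43.4667 30.4837 15.6078 0.0000 0.0000 0.0000 0.0000 0.0000 0.0000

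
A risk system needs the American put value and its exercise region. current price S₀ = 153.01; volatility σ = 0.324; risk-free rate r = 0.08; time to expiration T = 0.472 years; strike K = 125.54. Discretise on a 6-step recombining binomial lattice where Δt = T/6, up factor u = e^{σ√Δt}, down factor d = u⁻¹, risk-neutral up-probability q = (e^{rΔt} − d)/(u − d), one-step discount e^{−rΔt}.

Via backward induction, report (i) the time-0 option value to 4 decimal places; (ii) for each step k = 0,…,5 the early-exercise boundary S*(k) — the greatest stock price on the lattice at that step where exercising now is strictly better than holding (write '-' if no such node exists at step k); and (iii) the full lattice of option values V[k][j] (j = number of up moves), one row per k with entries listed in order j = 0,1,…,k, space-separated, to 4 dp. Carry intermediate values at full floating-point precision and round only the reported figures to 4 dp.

params: Δt=0.07867 u=1.09513 d=0.91313 q=0.51199 e^(-rΔt)=0.99373
t_6 payoffs: 36.8401 19.1612 0.0000 0.0000 0.0000 0.0000 0.0000
t_5: node(5,0) S=97.1380 payoff=28.4020 vs cont=27.6144 → 28.4020 [stop]  node(5,1) S=116.4988 payoff=9.0412 vs cont=9.2923 → 9.2923 [wait]  node(5,2) S=139.7184 payoff=0.0000 vs cont=0.0000 → 0.0000 [wait]  node(5,3) S=167.5660 payoff=0.0000 vs cont=0.0000 → 0.0000 [wait]  node(5,4) S=200.9640 payoff=0.0000 vs cont=0.0000 → 0.0000 [wait]  node(5,5) S=241.0186 payoff=0.0000 vs cont=0.0000 → 0.0000 [wait]  ⇒ S*(5)=97.1380
t_4: node(4,0) S=106.3788 payoff=19.1612 vs cont=18.5013 → 19.1612 [stop]  node(4,1) S=127.5814 payoff=0.0000 vs cont=4.5063 → 4.5063 [wait]  node(4,2) S=153.0100 payoff=0.0000 vs cont=0.0000 → 0.0000 [wait]  node(4,3) S=183.5068 payoff=0.0000 vs cont=0.0000 → 0.0000 [wait]  node(4,4) S=220.0819 payoff=0.0000 vs cont=0.0000 → 0.0000 [wait]  ⇒ S*(4)=106.3788
t_3: node(3,0) S=116.4988 payoff=9.0412 vs cont=11.5850 → 11.5850 [wait]  node(3,1) S=139.7184 payoff=0.0000 vs cont=2.1854 → 2.1854 [wait]  node(3,2) S=167.5660 payoff=0.0000 vs cont=0.0000 → 0.0000 [wait]  node(3,3) S=200.9640 payoff=0.0000 vs cont=0.0000 → 0.0000 [wait]  ⇒ S*(3)=-
t_2: node(2,0) S=127.5814 payoff=0.0000 vs cont=6.7300 → 6.7300 [wait]  node(2,1) S=153.0100 payoff=0.0000 vs cont=1.0598 → 1.0598 [wait]  node(2,2) S=183.5068 payoff=0.0000 vs cont=0.0000 → 0.0000 [wait]  ⇒ S*(2)=-
t_1: node(1,0) S=139.7184 payoff=0.0000 vs cont=3.8029 → 3.8029 [wait]  node(1,1) S=167.5660 payoff=0.0000 vs cont=0.5140 → 0.5140 [wait]  ⇒ S*(1)=-
t_0: node(0,0) S=153.0100 payoff=0.0000 vs cont=2.1057 → 2.1057 [wait]  ⇒ S*(0)=-

price = 2.1057
boundary = - - - - 106.3788 97.1380
tree:
2.1057
3.8029 0.5140
6.7300 1.0598 0.0000
11.5850 2.1854 0.0000 0.0000
19.1612 4.5063 0.0000 0.0000 0.0000
28.4020 9.2923 0.0000 0.0000 0.0000 0.0000
36.8401 19.1612 0.0000 0.0000 0.0000 0.0000 0.0000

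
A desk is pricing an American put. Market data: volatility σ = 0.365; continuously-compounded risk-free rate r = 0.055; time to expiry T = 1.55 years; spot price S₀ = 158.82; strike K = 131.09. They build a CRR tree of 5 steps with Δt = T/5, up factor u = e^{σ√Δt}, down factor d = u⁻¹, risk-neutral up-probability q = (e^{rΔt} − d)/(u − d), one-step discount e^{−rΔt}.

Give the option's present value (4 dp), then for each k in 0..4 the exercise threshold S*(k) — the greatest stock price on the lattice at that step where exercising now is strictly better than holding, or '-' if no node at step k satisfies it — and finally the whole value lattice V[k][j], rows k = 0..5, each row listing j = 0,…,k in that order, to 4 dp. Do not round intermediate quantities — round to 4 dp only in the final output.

price = 10.4411
boundary = - - - 86.3235 105.7761
tree:
10.4411
17.5656 3.4322
28.6708 6.6858 0.1847
44.7665 13.0142 0.3694 0.0000
60.6418 25.3139 0.7388 0.0000 0.0000
73.5975 44.7665 1.4776 0.0000 0.0000 0.0000

Δt=0.31000  u=1.22535  d=0.81610  q=0.49139  discount=0.98309
step 5 (expiry): payoffs max(K−S,0) = 73.5975 44.7665 1.4776 0.0000 0.0000 0.0000
step 4: (k=4,j=0): S=70.4482, (K−S)⁺=60.6418, hold=58.4256 ⇒ V=60.6418 exercise | (k=4,j=1): S=105.7761, (K−S)⁺=25.3139, hold=23.0978 ⇒ V=25.3139 exercise | (k=4,j=2): S=158.8200, (K−S)⁺=0.0000, hold=0.7388 ⇒ V=0.7388 continue | (k=4,j=3): S=238.4640, (K−S)⁺=0.0000, hold=0.0000 ⇒ V=0.0000 continue | (k=4,j=4): S=358.0473, (K−S)⁺=0.0000, hold=0.0000 ⇒ V=0.0000 continue  boundary S*=105.7761
step 3: (k=3,j=0): S=86.3235, (K−S)⁺=44.7665, hold=42.5504 ⇒ V=44.7665 exercise | (k=3,j=1): S=129.6124, (K−S)⁺=1.4776, hold=13.0142 ⇒ V=13.0142 continue | (k=3,j=2): S=194.6095, (K−S)⁺=0.0000, hold=0.3694 ⇒ V=0.3694 continue | (k=3,j=3): S=292.2009, (K−S)⁺=0.0000, hold=0.0000 ⇒ V=0.0000 continue  boundary S*=86.3235
step 2: (k=2,j=0): S=105.7761, (K−S)⁺=25.3139, hold=28.6708 ⇒ V=28.6708 continue | (k=2,j=1): S=158.8200, (K−S)⁺=0.0000, hold=6.6858 ⇒ V=6.6858 continue | (k=2,j=2): S=238.4640, (K−S)⁺=0.0000, hold=0.1847 ⇒ V=0.1847 continue  boundary S*=-
step 1: (k=1,j=0): S=129.6124, (K−S)⁺=1.4776, hold=17.5656 ⇒ V=17.5656 continue | (k=1,j=1): S=194.6095, (K−S)⁺=0.0000, hold=3.4322 ⇒ V=3.4322 continue  boundary S*=-
step 0: (k=0,j=0): S=158.8200, (K−S)⁺=0.0000, hold=10.4411 ⇒ V=10.4411 continue  boundary S*=-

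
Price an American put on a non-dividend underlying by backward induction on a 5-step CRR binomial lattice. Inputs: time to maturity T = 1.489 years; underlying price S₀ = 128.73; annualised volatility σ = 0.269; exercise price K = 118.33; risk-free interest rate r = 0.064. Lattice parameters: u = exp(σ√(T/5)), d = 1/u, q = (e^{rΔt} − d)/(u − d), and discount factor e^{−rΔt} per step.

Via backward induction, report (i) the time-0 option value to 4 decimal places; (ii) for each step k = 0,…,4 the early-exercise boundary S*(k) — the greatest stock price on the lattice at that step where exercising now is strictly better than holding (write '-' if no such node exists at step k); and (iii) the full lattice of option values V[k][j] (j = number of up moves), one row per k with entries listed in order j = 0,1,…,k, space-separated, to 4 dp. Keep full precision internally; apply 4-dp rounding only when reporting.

price = 8.0908
boundary = - - - 82.8746 95.9786
tree:
8.0908
13.7786 3.3144
22.6495 6.3715 0.7096
35.4554 12.0571 1.5344 0.0000
46.7703 22.3514 3.3182 0.0000 0.0000
56.5403 35.4554 7.1755 0.0000 0.0000 0.0000

params: Δt=0.29780 u=1.15812 d=0.86347 q=0.52867 e^(-rΔt)=0.98112
t_5 payoffs: 56.5403 35.4554 7.1755 0.0000 0.0000 0.0000
t_4: node(4,0) S=71.5597 payoff=46.7703 vs cont=44.5363 → 46.7703 [stop]  node(4,1) S=95.9786 payoff=22.3514 vs cont=20.1175 → 22.3514 [stop]  node(4,2) S=128.7300 payoff=0.0000 vs cont=3.3182 → 3.3182 [wait]  node(4,3) S=172.6574 payoff=0.0000 vs cont=0.0000 → 0.0000 [wait]  node(4,4) S=231.5745 payoff=0.0000 vs cont=0.0000 → 0.0000 [wait]  ⇒ S*(4)=95.9786
t_3: node(3,0) S=82.8746 payoff=35.4554 vs cont=33.2215 → 35.4554 [stop]  node(3,1) S=111.1545 payoff=7.1755 vs cont=12.0571 → 12.0571 [wait]  node(3,2) S=149.0845 payoff=0.0000 vs cont=1.5344 → 1.5344 [wait]  node(3,3) S=199.9577 payoff=0.0000 vs cont=0.0000 → 0.0000 [wait]  ⇒ S*(3)=82.8746
t_2: node(2,0) S=95.9786 payoff=22.3514 vs cont=22.6495 → 22.6495 [wait]  node(2,1) S=128.7300 payoff=0.0000 vs cont=6.3715 → 6.3715 [wait]  node(2,2) S=172.6574 payoff=0.0000 vs cont=0.7096 → 0.7096 [wait]  ⇒ S*(2)=-
t_1: node(1,0) S=111.1545 payoff=7.1755 vs cont=13.7786 → 13.7786 [wait]  node(1,1) S=149.0845 payoff=0.0000 vs cont=3.3144 → 3.3144 [wait]  ⇒ S*(1)=-
t_0: node(0,0) S=128.7300 payoff=0.0000 vs cont=8.0908 → 8.0908 [wait]  ⇒ S*(0)=-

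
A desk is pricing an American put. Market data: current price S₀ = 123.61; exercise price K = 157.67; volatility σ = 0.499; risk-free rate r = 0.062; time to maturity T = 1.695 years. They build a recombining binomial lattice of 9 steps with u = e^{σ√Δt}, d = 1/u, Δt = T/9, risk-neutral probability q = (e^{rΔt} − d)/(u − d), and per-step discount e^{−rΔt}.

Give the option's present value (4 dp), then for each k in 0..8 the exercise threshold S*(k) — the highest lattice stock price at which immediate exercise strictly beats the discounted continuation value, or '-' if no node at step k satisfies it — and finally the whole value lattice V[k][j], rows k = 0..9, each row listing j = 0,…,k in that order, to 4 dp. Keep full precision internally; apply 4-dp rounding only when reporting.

Δt=0.18833, u=1.24179, d=0.80529, q=0.47298, disc=e^(-rΔt)=0.98839
k=9 terminal: V=max(K-S,0) → 140.0655 130.5232 115.8085 93.1179 58.1281 4.1725 0.0000 0.0000 0.0000 0.0000
k=8: j=0 S=21.8611 intr=135.8089 cont=133.9786 V=135.8089[EX]; j=1 S=33.7106 intr=123.9594 cont=122.1290 V=123.9594[EX]; j=2 S=51.9831 intr=105.6869 cont=103.8565 V=105.6869[EX]; j=3 S=80.1601 intr=77.5099 cont=75.6796 V=77.5099[EX]; j=4 S=123.6100 intr=34.0600 cont=32.2296 V=34.0600[EX]; j=5 S=190.6115 intr=0.0000 cont=2.1735 V=2.1735[hold]; j=6 S=293.9305 intr=0.0000 cont=0.0000 V=0.0000[hold]; j=7 S=453.2525 intr=0.0000 cont=0.0000 V=0.0000[hold]; j=8 S=698.9332 intr=0.0000 cont=0.0000 V=0.0000[hold]  S*(8)=123.6100
k=7: j=0 S=27.1468 intr=130.5232 cont=128.6928 V=130.5232[EX]; j=1 S=41.8615 intr=115.8085 cont=113.9781 V=115.8085[EX]; j=2 S=64.5521 intr=93.1179 cont=91.2876 V=93.1179[EX]; j=3 S=99.5419 intr=58.1281 cont=56.2978 V=58.1281[EX]; j=4 S=153.4975 intr=4.1725 cont=18.7580 V=18.7580[hold]; j=5 S=236.6993 intr=0.0000 cont=1.1322 V=1.1322[hold]; j=6 S=364.9996 intr=0.0000 cont=0.0000 V=0.0000[hold]; j=7 S=562.8438 intr=0.0000 cont=0.0000 V=0.0000[hold]  S*(7)=99.5419
k=6: j=0 S=33.7106 intr=123.9594 cont=122.1290 V=123.9594[EX]; j=1 S=51.9831 intr=105.6869 cont=103.8565 V=105.6869[EX]; j=2 S=80.1601 intr=77.5099 cont=75.6796 V=77.5099[EX]; j=3 S=123.6100 intr=34.0600 cont=39.0482 V=39.0482[hold]; j=4 S=190.6115 intr=0.0000 cont=10.3003 V=10.3003[hold]; j=5 S=293.9305 intr=0.0000 cont=0.5897 V=0.5897[hold]; j=6 S=453.2525 intr=0.0000 cont=0.0000 V=0.0000[hold]  S*(6)=80.1601
k=5: j=0 S=41.8615 intr=115.8085 cont=113.9781 V=115.8085[EX]; j=1 S=64.5521 intr=93.1179 cont=91.2876 V=93.1179[EX]; j=2 S=99.5419 intr=58.1281 cont=58.6297 V=58.6297[hold]; j=3 S=153.4975 intr=4.1725 cont=25.1556 V=25.1556[hold]; j=4 S=236.6993 intr=0.0000 cont=5.6412 V=5.6412[hold]; j=5 S=364.9996 intr=0.0000 cont=0.3072 V=0.3072[hold]  S*(5)=64.5521
k=4: j=0 S=51.9831 intr=105.6869 cont=103.8565 V=105.6869[EX]; j=1 S=80.1601 intr=77.5099 cont=75.9141 V=77.5099[EX]; j=2 S=123.6100 intr=34.0600 cont=42.3003 V=42.3003[hold]; j=3 S=190.6115 intr=0.0000 cont=15.7408 V=15.7408[hold]; j=4 S=293.9305 intr=0.0000 cont=3.0821 V=3.0821[hold]  S*(4)=80.1601
k=3: j=0 S=64.5521 intr=93.1179 cont=91.2876 V=93.1179[EX]; j=1 S=99.5419 intr=58.1281 cont=60.1500 V=60.1500[hold]; j=2 S=153.4975 intr=4.1725 cont=29.3930 V=29.3930[hold]; j=3 S=236.6993 intr=0.0000 cont=9.6403 V=9.6403[hold]  S*(3)=64.5521
k=2: j=0 S=80.1601 intr=77.5099 cont=76.6248 V=77.5099[EX]; j=1 S=123.6100 intr=34.0600 cont=45.0732 V=45.0732[hold]; j=2 S=190.6115 intr=0.0000 cont=19.8176 V=19.8176[hold]  S*(2)=80.1601
k=1: j=0 S=99.5419 intr=58.1281 cont=61.4463 V=61.4463[hold]; j=1 S=153.4975 intr=4.1725 cont=32.7432 V=32.7432[hold]  S*(1)=-
k=0: j=0 S=123.6100 intr=34.0600 cont=47.3146 V=47.3146[hold]  S*(0)=-

price = 47.3146
boundary = - - 80.1601 64.5521 80.1601 64.5521 80.1601 99.5419 123.6100
tree:
47.3146
61.4463 32.7432
77.5099 45.0732 19.8176
93.1179 60.1500 29.3930 9.6403
105.6869 77.5099 42.3003 15.7408 3.0821
115.8085 93.1179 58.6297 25.1556 5.6412 0.3072
123.9594 105.6869 77.5099 39.0482 10.3003 0.5897 0.0000
130.5232 115.8085 93.1179 58.1281 18.7580 1.1322 0.0000 0.0000
135.8089 123.9594 105.6869 77.5099 34.0600 2.1735 0.0000 0.0000 0.0000
140.0655 130.5232 115.8085 93.1179 58.1281 4.1725 0.0000 0.0000 0.0000 0.0000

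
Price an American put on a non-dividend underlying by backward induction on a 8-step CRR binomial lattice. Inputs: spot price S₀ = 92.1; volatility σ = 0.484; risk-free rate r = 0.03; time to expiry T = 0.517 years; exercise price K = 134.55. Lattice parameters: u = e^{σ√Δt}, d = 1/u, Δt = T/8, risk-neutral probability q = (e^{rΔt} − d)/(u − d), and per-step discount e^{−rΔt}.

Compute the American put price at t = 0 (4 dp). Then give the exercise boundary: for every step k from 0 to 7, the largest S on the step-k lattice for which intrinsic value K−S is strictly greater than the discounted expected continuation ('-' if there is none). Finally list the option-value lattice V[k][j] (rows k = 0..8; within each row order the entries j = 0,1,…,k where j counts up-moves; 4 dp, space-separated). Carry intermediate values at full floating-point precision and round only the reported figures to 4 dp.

price = 44.2177
boundary = - - 72.0093 81.4374 72.0093 81.4374 92.1000 104.1586
tree:
44.2177
53.3366 34.4050
62.5407 43.4676 24.6142
70.8773 53.1126 33.0755 15.4423
78.2488 62.5407 42.8067 22.5466 7.7203
84.7669 70.8773 53.1126 31.6876 12.6216 2.3809
90.5304 78.2488 62.5407 42.4500 20.0231 4.5624 0.0000
95.6266 84.7669 70.8773 53.1126 30.3914 8.7429 0.0000 0.0000
100.1328 90.5304 78.2488 62.5407 42.4500 16.7540 0.0000 0.0000 0.0000

Δt=0.06463, u=1.13093, d=0.88423, q=0.47715, disc=e^(-rΔt)=0.99806
k=8 terminal: V=max(K-S,0) → 100.1328 90.5304 78.2488 62.5407 42.4500 16.7540 0.0000 0.0000 0.0000
k=7: j=0 S=38.9234 intr=95.6266 cont=95.3660 V=95.6266[EX]; j=1 S=49.7831 intr=84.7669 cont=84.5063 V=84.7669[EX]; j=2 S=63.6727 intr=70.8773 cont=70.6167 V=70.8773[EX]; j=3 S=81.4374 intr=53.1126 cont=52.8520 V=53.1126[EX]; j=4 S=104.1586 intr=30.3914 cont=30.1308 V=30.3914[EX]; j=5 S=133.2190 intr=1.3310 cont=8.7429 V=8.7429[hold]; j=6 S=170.3873 intr=0.0000 cont=0.0000 V=0.0000[hold]; j=7 S=217.9256 intr=0.0000 cont=0.0000 V=0.0000[hold]  S*(7)=104.1586
k=6: j=0 S=44.0196 intr=90.5304 cont=90.2697 V=90.5304[EX]; j=1 S=56.3012 intr=78.2488 cont=77.9882 V=78.2488[EX]; j=2 S=72.0093 intr=62.5407 cont=62.2801 V=62.5407[EX]; j=3 S=92.1000 intr=42.4500 cont=42.1894 V=42.4500[EX]; j=4 S=117.7960 intr=16.7540 cont=20.0231 V=20.0231[hold]; j=5 S=150.6613 intr=0.0000 cont=4.5624 V=4.5624[hold]; j=6 S=192.6960 intr=0.0000 cont=0.0000 V=0.0000[hold]  S*(6)=92.1000
k=5: j=0 S=49.7831 intr=84.7669 cont=84.5063 V=84.7669[EX]; j=1 S=63.6727 intr=70.8773 cont=70.6167 V=70.8773[EX]; j=2 S=81.4374 intr=53.1126 cont=52.8520 V=53.1126[EX]; j=3 S=104.1586 intr=30.3914 cont=31.6876 V=31.6876[hold]; j=4 S=133.2190 intr=1.3310 cont=12.6216 V=12.6216[hold]; j=5 S=170.3873 intr=0.0000 cont=2.3809 V=2.3809[hold]  S*(5)=81.4374
k=4: j=0 S=56.3012 intr=78.2488 cont=77.9882 V=78.2488[EX]; j=1 S=72.0093 intr=62.5407 cont=62.2801 V=62.5407[EX]; j=2 S=92.1000 intr=42.4500 cont=42.8067 V=42.8067[hold]; j=3 S=117.7960 intr=16.7540 cont=22.5466 V=22.5466[hold]; j=4 S=150.6613 intr=0.0000 cont=7.7203 V=7.7203[hold]  S*(4)=72.0093
k=3: j=0 S=63.6727 intr=70.8773 cont=70.6167 V=70.8773[EX]; j=1 S=81.4374 intr=53.1126 cont=53.0218 V=53.1126[EX]; j=2 S=104.1586 intr=30.3914 cont=33.0755 V=33.0755[hold]; j=3 S=133.2190 intr=1.3310 cont=15.4423 V=15.4423[hold]  S*(3)=81.4374
k=2: j=0 S=72.0093 intr=62.5407 cont=62.2801 V=62.5407[EX]; j=1 S=92.1000 intr=42.4500 cont=43.4676 V=43.4676[hold]; j=2 S=117.7960 intr=16.7540 cont=24.6142 V=24.6142[hold]  S*(2)=72.0093
k=1: j=0 S=81.4374 intr=53.1126 cont=53.3366 V=53.3366[hold]; j=1 S=104.1586 intr=30.3914 cont=34.4050 V=34.4050[hold]  S*(1)=-
k=0: j=0 S=92.1000 intr=42.4500 cont=44.2177 V=44.2177[hold]  S*(0)=-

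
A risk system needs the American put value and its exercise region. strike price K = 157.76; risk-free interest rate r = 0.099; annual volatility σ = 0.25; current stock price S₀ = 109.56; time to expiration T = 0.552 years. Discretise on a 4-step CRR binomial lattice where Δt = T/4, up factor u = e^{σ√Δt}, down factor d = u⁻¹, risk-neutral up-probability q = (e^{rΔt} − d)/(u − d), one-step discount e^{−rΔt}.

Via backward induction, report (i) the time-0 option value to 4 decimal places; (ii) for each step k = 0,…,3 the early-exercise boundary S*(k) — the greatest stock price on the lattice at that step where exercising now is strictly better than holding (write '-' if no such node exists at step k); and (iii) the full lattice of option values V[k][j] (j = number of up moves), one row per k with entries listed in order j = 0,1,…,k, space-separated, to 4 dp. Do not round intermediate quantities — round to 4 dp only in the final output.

Δt=0.13800  u=1.09732  d=0.91131  q=0.55075  discount=0.98643
step 4 (expiry): payoffs max(K−S,0) = 82.1953 66.7717 48.2000 25.8376 0.0000
step 3: (k=3,j=0): S=82.9186, (K−S)⁺=74.8414, hold=72.7007 ⇒ V=74.8414 exercise | (k=3,j=1): S=99.8433, (K−S)⁺=57.9167, hold=55.7761 ⇒ V=57.9167 exercise | (k=3,j=2): S=120.2224, (K−S)⁺=37.5376, hold=35.3970 ⇒ V=37.5376 exercise | (k=3,j=3): S=144.7611, (K−S)⁺=12.9989, hold=11.4500 ⇒ V=12.9989 exercise  boundary S*=144.7611
step 2: (k=2,j=0): S=90.9883, (K−S)⁺=66.7717, hold=64.6311 ⇒ V=66.7717 exercise | (k=2,j=1): S=109.5600, (K−S)⁺=48.2000, hold=46.0593 ⇒ V=48.2000 exercise | (k=2,j=2): S=131.9224, (K−S)⁺=25.8376, hold=23.6969 ⇒ V=25.8376 exercise  boundary S*=131.9224
step 1: (k=1,j=0): S=99.8433, (K−S)⁺=57.9167, hold=55.7761 ⇒ V=57.9167 exercise | (k=1,j=1): S=120.2224, (K−S)⁺=37.5376, hold=35.3970 ⇒ V=37.5376 exercise  boundary S*=120.2224
step 0: (k=0,j=0): S=109.5600, (K−S)⁺=48.2000, hold=46.0593 ⇒ V=48.2000 exercise  boundary S*=109.5600

price = 48.2000
boundary = 109.5600 120.2224 131.9224 144.7611
tree:
48.2000
57.9167 37.5376
66.7717 48.2000 25.8376
74.8414 57.9167 37.5376 12.9989
82.1953 66.7717 48.2000 25.8376 0.0000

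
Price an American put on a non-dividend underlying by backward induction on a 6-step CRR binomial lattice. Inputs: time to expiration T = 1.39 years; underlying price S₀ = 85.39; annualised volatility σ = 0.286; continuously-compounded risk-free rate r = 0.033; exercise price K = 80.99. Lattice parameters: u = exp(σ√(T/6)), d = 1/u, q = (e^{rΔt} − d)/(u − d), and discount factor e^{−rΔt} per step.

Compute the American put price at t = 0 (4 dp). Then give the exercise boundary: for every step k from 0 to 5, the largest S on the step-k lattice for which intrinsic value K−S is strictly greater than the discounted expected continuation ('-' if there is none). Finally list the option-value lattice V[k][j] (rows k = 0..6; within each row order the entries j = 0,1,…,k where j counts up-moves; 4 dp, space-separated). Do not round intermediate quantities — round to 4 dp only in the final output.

Δt=0.23167  u=1.14758  d=0.87140  q=0.49343  discount=0.99238
step 6 (expiry): payoffs max(K−S,0) = 43.6043 31.7552 16.1505 0.0000 0.0000 0.0000 0.0000
step 5: (k=5,j=0): S=42.9031, (K−S)⁺=38.0869, hold=37.4701 ⇒ V=38.0869 exercise | (k=5,j=1): S=56.5010, (K−S)⁺=24.4890, hold=23.8722 ⇒ V=24.4890 exercise | (k=5,j=2): S=74.4086, (K−S)⁺=6.5814, hold=8.1191 ⇒ V=8.1191 continue | (k=5,j=3): S=97.9920, (K−S)⁺=0.0000, hold=0.0000 ⇒ V=0.0000 continue | (k=5,j=4): S=129.0499, (K−S)⁺=0.0000, hold=0.0000 ⇒ V=0.0000 continue | (k=5,j=5): S=169.9515, (K−S)⁺=0.0000, hold=0.0000 ⇒ V=0.0000 continue  boundary S*=56.5010
step 4: (k=4,j=0): S=49.2348, (K−S)⁺=31.7552, hold=31.1383 ⇒ V=31.7552 exercise | (k=4,j=1): S=64.8395, (K−S)⁺=16.1505, hold=16.2867 ⇒ V=16.2867 continue | (k=4,j=2): S=85.3900, (K−S)⁺=0.0000, hold=4.0816 ⇒ V=4.0816 continue | (k=4,j=3): S=112.4538, (K−S)⁺=0.0000, hold=0.0000 ⇒ V=0.0000 continue | (k=4,j=4): S=148.0954, (K−S)⁺=0.0000, hold=0.0000 ⇒ V=0.0000 continue  boundary S*=49.2348
step 3: (k=3,j=0): S=56.5010, (K−S)⁺=24.4890, hold=23.9389 ⇒ V=24.4890 exercise | (k=3,j=1): S=74.4086, (K−S)⁺=6.5814, hold=10.1862 ⇒ V=10.1862 continue | (k=3,j=2): S=97.9920, (K−S)⁺=0.0000, hold=2.0519 ⇒ V=2.0519 continue | (k=3,j=3): S=129.0499, (K−S)⁺=0.0000, hold=0.0000 ⇒ V=0.0000 continue  boundary S*=56.5010
step 2: (k=2,j=0): S=64.8395, (K−S)⁺=16.1505, hold=17.2988 ⇒ V=17.2988 continue | (k=2,j=1): S=85.3900, (K−S)⁺=0.0000, hold=6.1255 ⇒ V=6.1255 continue | (k=2,j=2): S=112.4538, (K−S)⁺=0.0000, hold=1.0315 ⇒ V=1.0315 continue  boundary S*=-
step 1: (k=1,j=0): S=74.4086, (K−S)⁺=6.5814, hold=11.6958 ⇒ V=11.6958 continue | (k=1,j=1): S=97.9920, (K−S)⁺=0.0000, hold=3.5845 ⇒ V=3.5845 continue  boundary S*=-
step 0: (k=0,j=0): S=85.3900, (K−S)⁺=0.0000, hold=7.6349 ⇒ V=7.6349 continue  boundary S*=-

price = 7.6349
boundary = - - - 56.5010 49.2348 56.5010
tree:
7.6349
11.6958 3.5845
17.2988 6.1255 1.0315
24.4890 10.1862 2.0519 0.0000
31.7552 16.2867 4.0816 0.0000 0.0000
38.0869 24.4890 8.1191 0.0000 0.0000 0.0000
43.6043 31.7552 16.1505 0.0000 0.0000 0.0000 0.0000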